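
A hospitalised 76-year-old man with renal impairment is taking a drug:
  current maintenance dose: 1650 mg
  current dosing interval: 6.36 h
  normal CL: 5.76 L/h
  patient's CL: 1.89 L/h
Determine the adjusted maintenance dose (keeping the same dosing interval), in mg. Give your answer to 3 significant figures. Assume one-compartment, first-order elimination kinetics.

To keep the same average steady-state level, dosing rate must scale with clearance.
CL ratio = 1.89 / 5.76 = 0.3281
New dose (same interval) = 1650 × 0.3281 = 541.4 mg

541 mg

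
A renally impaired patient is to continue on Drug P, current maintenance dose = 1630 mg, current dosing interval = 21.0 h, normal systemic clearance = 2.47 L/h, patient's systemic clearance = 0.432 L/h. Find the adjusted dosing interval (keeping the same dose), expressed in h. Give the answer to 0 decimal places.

120 h

To keep the same average steady-state level, dosing rate must scale with clearance.
CL ratio = 0.432 / 2.47 = 0.1749
New interval (same dose) = 21.0 / 0.1749 = 120.1 h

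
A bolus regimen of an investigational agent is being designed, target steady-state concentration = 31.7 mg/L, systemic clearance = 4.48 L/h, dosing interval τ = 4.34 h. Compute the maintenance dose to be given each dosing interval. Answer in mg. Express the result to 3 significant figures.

616 mg

At steady state, Dose/τ = Css × CL.
Dose = Css × CL × τ = 31.7 × 4.480 × 4.34 = 616.3 mg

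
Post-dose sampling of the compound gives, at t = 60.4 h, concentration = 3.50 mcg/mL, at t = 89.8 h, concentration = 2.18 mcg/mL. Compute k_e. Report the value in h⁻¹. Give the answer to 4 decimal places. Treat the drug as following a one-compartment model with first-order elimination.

0.0161 h⁻¹

k = ln(C₁/C₂) / (t₂ − t₁) = ln(3.50/2.18) / (89.8 − 60.4)
  = 0.4734 / 29.40 = 0.01610 h⁻¹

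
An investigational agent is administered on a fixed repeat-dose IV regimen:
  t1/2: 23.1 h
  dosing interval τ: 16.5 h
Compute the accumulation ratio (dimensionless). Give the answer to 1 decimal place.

2.6

k = ln2 / t½ = 0.693147 / 23.1 = 0.03001 h⁻¹
e^(−kτ) = e^(−0.03001 × 16.5) = 0.6095
Accumulation ratio R = 1 / (1 − e^(−kτ)) = 1 / (1 − 0.6095) = 2.561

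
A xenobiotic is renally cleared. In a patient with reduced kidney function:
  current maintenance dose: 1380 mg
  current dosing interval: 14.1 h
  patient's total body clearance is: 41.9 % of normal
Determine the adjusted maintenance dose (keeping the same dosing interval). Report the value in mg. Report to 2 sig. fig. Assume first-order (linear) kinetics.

580 mg

To keep the same average steady-state level, dosing rate must scale with clearance.
CL ratio = 41.9 / 100 = 0.4190
New dose (same interval) = 1380 × 0.4190 = 578.2 mg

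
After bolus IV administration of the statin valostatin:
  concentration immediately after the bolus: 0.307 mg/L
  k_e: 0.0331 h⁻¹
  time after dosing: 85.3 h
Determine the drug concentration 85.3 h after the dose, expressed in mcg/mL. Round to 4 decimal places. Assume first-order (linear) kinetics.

0.0182 mcg/mL

C = C₀ · e^(−k·t) = 0.3070 × e^(−0.03310 × 85.3)
  = 0.3070 × 0.05940 = 0.01824 mg/L
(0.01824 mg/L = 0.01824 mcg/mL)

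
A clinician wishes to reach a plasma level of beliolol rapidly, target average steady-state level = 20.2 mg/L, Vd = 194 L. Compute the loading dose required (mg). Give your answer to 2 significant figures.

3900 mg

LD = Css × Vd = 20.2 × 194 = 3919 mg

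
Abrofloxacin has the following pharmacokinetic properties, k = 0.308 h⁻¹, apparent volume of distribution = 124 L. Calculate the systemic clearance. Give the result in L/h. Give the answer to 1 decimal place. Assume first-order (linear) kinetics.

CL = k × Vd = 0.308 × 124 = 38.19 L/h

38.2 L/h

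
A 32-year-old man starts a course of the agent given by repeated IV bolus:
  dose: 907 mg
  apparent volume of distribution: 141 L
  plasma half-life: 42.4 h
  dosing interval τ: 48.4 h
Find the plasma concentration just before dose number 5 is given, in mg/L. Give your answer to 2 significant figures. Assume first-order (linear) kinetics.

C₀ per dose = Dose / Vd = 907 / 141 = 6.433 mg/L
k = ln2 / t½ = 0.693147 / 42.4 = 0.01635 h⁻¹
Fraction remaining after one interval: r = e^(−kτ) = e^(−0.01635 × 48.4) = 0.4532
Before dose 5, 4 doses have been given (aged 1τ, 2τ, 3τ, 4τ).
C_trough = C₀ × (r + r² + … + r^4) = C₀ × r(1−r^4)/(1−r)
        = 6.433 × 0.4532 × (1 − 0.04219) / (1 − 0.4532) = 5.107 mg/L

5.1 mg/L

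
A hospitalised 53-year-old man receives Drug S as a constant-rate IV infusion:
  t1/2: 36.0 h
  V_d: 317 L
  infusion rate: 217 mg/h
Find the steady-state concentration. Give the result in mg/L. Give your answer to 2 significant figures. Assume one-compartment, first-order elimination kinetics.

k = ln2 / t½ = 0.693147 / 36.0 = 0.01925 h⁻¹
CL = k × Vd = 0.01925 × 317 = 6.102 L/h
At steady state Css = R₀ / CL = 217 / 6.102 = 35.56 mg/L

36 mg/L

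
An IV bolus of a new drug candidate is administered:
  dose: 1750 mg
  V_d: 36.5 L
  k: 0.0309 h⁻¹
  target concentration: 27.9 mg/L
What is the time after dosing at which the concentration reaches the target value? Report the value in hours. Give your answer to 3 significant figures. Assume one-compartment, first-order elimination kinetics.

C₀ = Dose / Vd = 1750 / 36.5 = 47.95 mg/L
t = ln(C₀ / C) / k = ln(47.95 / 27.9) / 0.03090
  = ln(1.719) / 0.03090 = 0.5417 / 0.03090 = 17.53 h

17.5 h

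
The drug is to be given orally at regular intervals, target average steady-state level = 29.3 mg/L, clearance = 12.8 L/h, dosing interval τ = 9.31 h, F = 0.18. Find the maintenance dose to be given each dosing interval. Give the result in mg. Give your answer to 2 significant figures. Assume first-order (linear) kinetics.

19000 mg

At steady state, F × (Dose/τ) = Css × CL.
Dose = Css × CL × τ / F = 29.3 × 12.80 × 9.31 / 0.18 = 19400 mg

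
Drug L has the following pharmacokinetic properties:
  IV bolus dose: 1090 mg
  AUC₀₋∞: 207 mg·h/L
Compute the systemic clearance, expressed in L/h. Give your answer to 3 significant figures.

CL = Dose / AUC = 1090 / 207 = 5.266 L/h

5.27 L/h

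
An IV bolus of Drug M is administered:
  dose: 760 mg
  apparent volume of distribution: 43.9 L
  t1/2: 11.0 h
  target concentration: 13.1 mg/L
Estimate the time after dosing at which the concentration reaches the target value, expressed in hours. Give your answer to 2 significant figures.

C₀ = Dose / Vd = 760.0 / 43.9 = 17.31 mg/L
k = ln2 / t½ = 0.693147 / 11.0 = 0.06301 h⁻¹
t = ln(C₀ / C) / k = ln(17.31 / 13.1) / 0.06301
  = ln(1.321) / 0.06301 = 0.2784 / 0.06301 = 4.418 h

4.4 h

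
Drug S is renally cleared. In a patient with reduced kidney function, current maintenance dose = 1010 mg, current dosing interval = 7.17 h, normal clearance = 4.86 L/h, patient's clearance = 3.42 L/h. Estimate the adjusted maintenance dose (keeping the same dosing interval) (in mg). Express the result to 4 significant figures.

710.7 mg

To keep the same average steady-state level, dosing rate must scale with clearance.
CL ratio = 3.42 / 4.86 = 0.7037
New dose (same interval) = 1010 × 0.7037 = 710.7 mg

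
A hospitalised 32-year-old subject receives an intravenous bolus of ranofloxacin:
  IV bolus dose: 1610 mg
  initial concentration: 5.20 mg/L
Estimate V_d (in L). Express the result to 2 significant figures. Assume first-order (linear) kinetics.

310 L

Vd = Dose / C₀ = 1610 / 5.20 = 309.6 L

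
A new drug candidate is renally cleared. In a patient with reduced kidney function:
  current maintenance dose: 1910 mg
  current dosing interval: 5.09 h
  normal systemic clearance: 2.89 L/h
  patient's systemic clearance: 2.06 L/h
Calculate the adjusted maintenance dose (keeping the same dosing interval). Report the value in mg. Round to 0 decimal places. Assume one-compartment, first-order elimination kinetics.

1361 mg

To keep the same average steady-state level, dosing rate must scale with clearance.
CL ratio = 2.06 / 2.89 = 0.7128
New dose (same interval) = 1910 × 0.7128 = 1361 mg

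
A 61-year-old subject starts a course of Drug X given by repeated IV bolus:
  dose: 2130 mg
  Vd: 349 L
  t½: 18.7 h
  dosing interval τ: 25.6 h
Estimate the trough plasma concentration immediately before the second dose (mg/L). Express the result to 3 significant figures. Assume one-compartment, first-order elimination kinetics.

C₀ per dose = Dose / Vd = 2130 / 349 = 6.103 mg/L
k = ln2 / t½ = 0.693147 / 18.7 = 0.03707 h⁻¹
Fraction remaining after one interval: r = e^(−kτ) = e^(−0.03707 × 25.6) = 0.3871
Before dose 2, 1 dose has been given (aged 1τ).
C_trough = C₀ × r = 6.103 × 0.3871 = 2.362 mg/L

2.36 mg/L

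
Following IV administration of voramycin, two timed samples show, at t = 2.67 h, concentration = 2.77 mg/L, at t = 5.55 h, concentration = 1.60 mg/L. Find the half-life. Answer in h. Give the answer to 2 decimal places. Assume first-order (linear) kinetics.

3.64 h

k = ln(C₁/C₂) / (t₂ − t₁) = ln(2.77/1.60) / (5.55 − 2.67)
  = 0.5488 / 2.880 = 0.1906 h⁻¹
t½ = ln2 / k = 0.693147 / 0.1906 = 3.637 h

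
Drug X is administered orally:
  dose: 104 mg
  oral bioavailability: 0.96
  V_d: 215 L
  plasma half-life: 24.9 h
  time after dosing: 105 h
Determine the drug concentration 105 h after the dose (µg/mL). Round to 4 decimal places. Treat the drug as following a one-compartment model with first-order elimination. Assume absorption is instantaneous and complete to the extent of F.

0.0250 µg/mL

Amount reaching circulation = F × Dose = 0.96 × 104.0 = 99.84 mg
C₀ = F·Dose / Vd = 99.84 / 215 = 0.4644 mg/L
k = ln2 / t½ = 0.693147 / 24.9 = 0.02784 h⁻¹
C = C₀ · e^(−k·t) = 0.4644 × e^(−0.02784 × 105)
  = 0.4644 × 0.05376 = 0.02497 mg/L
(0.02497 mg/L = 0.02497 µg/mL)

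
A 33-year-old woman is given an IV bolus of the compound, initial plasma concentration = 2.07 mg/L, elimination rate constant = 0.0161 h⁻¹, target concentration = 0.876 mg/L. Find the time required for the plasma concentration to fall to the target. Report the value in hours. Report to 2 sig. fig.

53 h

t = ln(C₀ / C) / k = ln(2.070 / 0.876) / 0.01610
  = ln(2.363) / 0.01610 = 0.8599 / 0.01610 = 53.41 h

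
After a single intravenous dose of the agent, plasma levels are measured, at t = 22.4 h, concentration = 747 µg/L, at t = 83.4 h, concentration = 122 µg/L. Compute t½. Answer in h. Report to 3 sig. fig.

23.3 h

k = ln(C₁/C₂) / (t₂ − t₁) = ln(747/122) / (83.4 − 22.4)
  = 1.812 / 61.00 = 0.02970 h⁻¹
t½ = ln2 / k = 0.693147 / 0.02970 = 23.34 h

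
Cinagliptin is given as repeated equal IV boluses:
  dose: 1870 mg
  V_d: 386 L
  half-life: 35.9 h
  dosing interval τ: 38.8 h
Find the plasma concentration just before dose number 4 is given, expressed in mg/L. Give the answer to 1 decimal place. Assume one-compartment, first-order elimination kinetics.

3.9 mg/L

C₀ per dose = Dose / Vd = 1870 / 386 = 4.845 mg/L
k = ln2 / t½ = 0.693147 / 35.9 = 0.01931 h⁻¹
Fraction remaining after one interval: r = e^(−kτ) = e^(−0.01931 × 38.8) = 0.4727
Before dose 4, 3 doses have been given (aged 1τ, 2τ, 3τ).
C_trough = C₀ × (r + r² + … + r^3) = C₀ × r(1−r^3)/(1−r)
        = 4.845 × 0.4727 × (1 − 0.1056) / (1 − 0.4727) = 3.885 mg/L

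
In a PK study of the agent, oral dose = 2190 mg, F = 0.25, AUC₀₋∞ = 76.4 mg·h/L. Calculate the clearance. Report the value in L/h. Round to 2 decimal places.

CL = F·Dose / AUC = 0.25 × 2190 / 76.4 = 7.166 L/h

7.17 L/h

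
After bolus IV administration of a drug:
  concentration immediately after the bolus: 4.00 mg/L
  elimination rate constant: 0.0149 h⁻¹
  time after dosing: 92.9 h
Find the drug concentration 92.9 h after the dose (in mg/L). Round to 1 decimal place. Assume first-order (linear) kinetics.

C = C₀ · e^(−k·t) = 4.000 × e^(−0.01490 × 92.9)
  = 4.000 × 0.2505 = 1.002 mg/L

1.0 mg/L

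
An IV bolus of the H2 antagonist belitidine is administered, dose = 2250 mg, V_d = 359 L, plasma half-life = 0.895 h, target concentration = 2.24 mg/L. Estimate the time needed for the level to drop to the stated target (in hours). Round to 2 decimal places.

C₀ = Dose / Vd = 2250 / 359 = 6.267 mg/L
k = ln2 / t½ = 0.693147 / 0.895 = 0.7745 h⁻¹
t = ln(C₀ / C) / k = ln(6.267 / 2.24) / 0.7745
  = ln(2.798) / 0.7745 = 1.029 / 0.7745 = 1.329 h

1.33 h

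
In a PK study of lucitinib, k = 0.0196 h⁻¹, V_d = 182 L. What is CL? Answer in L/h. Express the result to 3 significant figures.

3.57 L/h

CL = k × Vd = 0.0196 × 182 = 3.567 L/h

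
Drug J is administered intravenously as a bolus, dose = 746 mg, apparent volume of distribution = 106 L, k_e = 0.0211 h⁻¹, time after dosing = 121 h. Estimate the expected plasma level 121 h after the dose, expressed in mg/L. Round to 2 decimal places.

0.55 mg/L

C₀ = Dose / Vd = 746.0 / 106 = 7.038 mg/L
C = C₀ · e^(−k·t) = 7.038 × e^(−0.02110 × 121)
  = 7.038 × 0.07784 = 0.5478 mg/L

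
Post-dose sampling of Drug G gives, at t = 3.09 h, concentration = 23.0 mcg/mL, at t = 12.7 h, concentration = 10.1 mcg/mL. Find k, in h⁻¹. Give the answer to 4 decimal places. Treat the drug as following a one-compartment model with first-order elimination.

k = ln(C₁/C₂) / (t₂ − t₁) = ln(23.0/10.1) / (12.7 − 3.09)
  = 0.8230 / 9.610 = 0.08564 h⁻¹

0.0856 h⁻¹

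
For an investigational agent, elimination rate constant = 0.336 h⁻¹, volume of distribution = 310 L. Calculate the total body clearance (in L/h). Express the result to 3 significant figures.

104 L/h

CL = k × Vd = 0.336 × 310 = 104.2 L/h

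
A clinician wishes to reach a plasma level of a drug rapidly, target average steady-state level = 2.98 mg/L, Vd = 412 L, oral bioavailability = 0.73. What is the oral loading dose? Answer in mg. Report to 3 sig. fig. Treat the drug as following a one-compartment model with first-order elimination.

LD = Css × Vd / F = 2.98 × 412 / 0.73 = 1682 mg

1680 mg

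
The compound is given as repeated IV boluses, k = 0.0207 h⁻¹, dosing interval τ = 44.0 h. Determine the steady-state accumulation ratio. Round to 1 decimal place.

e^(−kτ) = e^(−0.02070 × 44.0) = 0.4022
Accumulation ratio R = 1 / (1 − e^(−kτ)) = 1 / (1 − 0.4022) = 1.673

1.7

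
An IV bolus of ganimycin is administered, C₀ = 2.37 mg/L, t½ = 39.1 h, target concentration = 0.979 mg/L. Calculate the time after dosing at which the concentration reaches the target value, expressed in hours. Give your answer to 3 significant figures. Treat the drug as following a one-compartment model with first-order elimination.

k = ln2 / t½ = 0.693147 / 39.1 = 0.01773 h⁻¹
t = ln(C₀ / C) / k = ln(2.370 / 0.979) / 0.01773
  = ln(2.421) / 0.01773 = 0.8842 / 0.01773 = 49.87 h

49.9 h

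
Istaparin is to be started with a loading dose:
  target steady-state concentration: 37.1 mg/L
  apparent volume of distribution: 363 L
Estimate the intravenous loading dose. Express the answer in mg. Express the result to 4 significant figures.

13470 mg

LD = Css × Vd = 37.1 × 363 = 13470 mg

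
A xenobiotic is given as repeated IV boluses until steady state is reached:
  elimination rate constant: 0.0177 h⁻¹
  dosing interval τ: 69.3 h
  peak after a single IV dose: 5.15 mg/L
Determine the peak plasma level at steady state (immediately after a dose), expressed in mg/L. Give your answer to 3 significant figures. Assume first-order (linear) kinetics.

e^(−kτ) = e^(−0.01770 × 69.3) = 0.2933
Accumulation ratio R = 1 / (1 − e^(−kτ)) = 1 / (1 − 0.2933) = 1.415
Steady-state peak = C₀ × R = 5.15 × 1.415 = 7.287 mg/L

7.29 mg/L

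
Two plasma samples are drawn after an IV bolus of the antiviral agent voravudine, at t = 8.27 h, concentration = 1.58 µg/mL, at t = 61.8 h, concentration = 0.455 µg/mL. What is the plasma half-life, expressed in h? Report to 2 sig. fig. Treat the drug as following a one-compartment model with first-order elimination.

k = ln(C₁/C₂) / (t₂ − t₁) = ln(1.58/0.455) / (61.8 − 8.27)
  = 1.245 / 53.53 = 0.02326 h⁻¹
t½ = ln2 / k = 0.693147 / 0.02326 = 29.80 h

30 h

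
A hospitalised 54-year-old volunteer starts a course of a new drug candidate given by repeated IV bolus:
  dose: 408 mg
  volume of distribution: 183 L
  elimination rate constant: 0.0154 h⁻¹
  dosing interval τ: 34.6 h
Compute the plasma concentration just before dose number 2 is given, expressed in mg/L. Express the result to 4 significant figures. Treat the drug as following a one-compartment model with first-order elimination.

1.309 mg/L

C₀ per dose = Dose / Vd = 408 / 183 = 2.230 mg/L
Fraction remaining after one interval: r = e^(−kτ) = e^(−0.01540 × 34.6) = 0.5869
Before dose 2, 1 dose has been given (aged 1τ).
C_trough = C₀ × r = 2.230 × 0.5869 = 1.309 mg/L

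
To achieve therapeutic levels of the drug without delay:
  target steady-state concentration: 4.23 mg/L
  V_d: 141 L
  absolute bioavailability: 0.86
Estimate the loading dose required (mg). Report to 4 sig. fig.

693.5 mg

LD = Css × Vd / F = 4.23 × 141 / 0.86 = 693.5 mg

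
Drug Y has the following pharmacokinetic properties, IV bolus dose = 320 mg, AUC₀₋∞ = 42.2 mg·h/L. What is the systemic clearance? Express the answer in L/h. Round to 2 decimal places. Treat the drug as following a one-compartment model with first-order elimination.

CL = Dose / AUC = 320 / 42.2 = 7.583 L/h

7.58 L/h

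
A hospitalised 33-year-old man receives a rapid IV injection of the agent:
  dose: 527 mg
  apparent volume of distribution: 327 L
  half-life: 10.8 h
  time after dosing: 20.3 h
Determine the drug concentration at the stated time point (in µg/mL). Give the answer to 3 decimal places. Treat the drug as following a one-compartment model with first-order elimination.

0.438 µg/mL

C₀ = Dose / Vd = 527.0 / 327 = 1.612 mg/L
k = ln2 / t½ = 0.693147 / 10.8 = 0.06418 h⁻¹
C = C₀ · e^(−k·t) = 1.612 × e^(−0.06418 × 20.3)
  = 1.612 × 0.2718 = 0.4381 mg/L
(0.4381 mg/L = 0.4381 µg/mL)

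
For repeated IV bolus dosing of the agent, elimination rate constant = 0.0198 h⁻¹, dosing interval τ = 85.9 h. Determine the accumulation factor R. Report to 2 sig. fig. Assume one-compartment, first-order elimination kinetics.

e^(−kτ) = e^(−0.01980 × 85.9) = 0.1825
Accumulation ratio R = 1 / (1 − e^(−kτ)) = 1 / (1 − 0.1825) = 1.223

1.2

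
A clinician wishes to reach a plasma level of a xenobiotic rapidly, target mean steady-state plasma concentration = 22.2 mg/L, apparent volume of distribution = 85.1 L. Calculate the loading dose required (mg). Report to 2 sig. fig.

LD = Css × Vd = 22.2 × 85.1 = 1889 mg

1900 mg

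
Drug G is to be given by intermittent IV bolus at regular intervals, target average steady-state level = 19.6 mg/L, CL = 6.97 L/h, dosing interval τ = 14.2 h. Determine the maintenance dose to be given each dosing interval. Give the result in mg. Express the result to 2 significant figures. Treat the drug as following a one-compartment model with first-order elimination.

At steady state, Dose/τ = Css × CL.
Dose = Css × CL × τ = 19.6 × 6.970 × 14.2 = 1940 mg

1900 mg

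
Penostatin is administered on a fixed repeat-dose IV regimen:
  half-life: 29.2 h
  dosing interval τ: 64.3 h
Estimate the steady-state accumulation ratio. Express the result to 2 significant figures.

1.3

k = ln2 / t½ = 0.693147 / 29.2 = 0.02374 h⁻¹
e^(−kτ) = e^(−0.02374 × 64.3) = 0.2173
Accumulation ratio R = 1 / (1 − e^(−kτ)) = 1 / (1 − 0.2173) = 1.278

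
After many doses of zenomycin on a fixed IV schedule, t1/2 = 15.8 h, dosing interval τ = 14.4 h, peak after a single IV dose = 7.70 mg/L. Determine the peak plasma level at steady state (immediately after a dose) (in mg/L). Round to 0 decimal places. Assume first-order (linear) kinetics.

k = ln2 / t½ = 0.693147 / 15.8 = 0.04387 h⁻¹
e^(−kτ) = e^(−0.04387 × 14.4) = 0.5317
Accumulation ratio R = 1 / (1 − e^(−kτ)) = 1 / (1 − 0.5317) = 2.135
Steady-state peak = C₀ × R = 7.70 × 2.135 = 16.44 mg/L

16 mg/L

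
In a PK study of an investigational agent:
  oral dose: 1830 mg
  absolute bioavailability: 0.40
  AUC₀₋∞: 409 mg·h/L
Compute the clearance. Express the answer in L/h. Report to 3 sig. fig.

1.79 L/h

CL = F·Dose / AUC = 0.40 × 1830 / 409 = 1.790 L/h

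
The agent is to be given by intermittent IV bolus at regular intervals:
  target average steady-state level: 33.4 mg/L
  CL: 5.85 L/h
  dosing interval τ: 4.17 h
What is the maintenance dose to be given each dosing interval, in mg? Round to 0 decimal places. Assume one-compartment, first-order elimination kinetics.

815 mg

At steady state, Dose/τ = Css × CL.
Dose = Css × CL × τ = 33.4 × 5.850 × 4.17 = 814.8 mg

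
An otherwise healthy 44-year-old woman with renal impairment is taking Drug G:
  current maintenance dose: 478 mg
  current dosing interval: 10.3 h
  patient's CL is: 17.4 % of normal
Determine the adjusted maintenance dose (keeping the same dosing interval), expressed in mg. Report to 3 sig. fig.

83.2 mg

To keep the same average steady-state level, dosing rate must scale with clearance.
CL ratio = 17.4 / 100 = 0.1740
New dose (same interval) = 478 × 0.1740 = 83.17 mg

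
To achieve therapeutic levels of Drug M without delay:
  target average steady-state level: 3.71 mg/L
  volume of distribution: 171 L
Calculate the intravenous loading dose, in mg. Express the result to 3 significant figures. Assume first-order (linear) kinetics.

LD = Css × Vd = 3.71 × 171 = 634.4 mg

634 mg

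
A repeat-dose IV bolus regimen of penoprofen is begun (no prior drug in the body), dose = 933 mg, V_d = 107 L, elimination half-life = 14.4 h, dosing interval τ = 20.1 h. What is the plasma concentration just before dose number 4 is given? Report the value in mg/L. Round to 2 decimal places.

C₀ per dose = Dose / Vd = 933 / 107 = 8.720 mg/L
k = ln2 / t½ = 0.693147 / 14.4 = 0.04814 h⁻¹
Fraction remaining after one interval: r = e^(−kτ) = e^(−0.04814 × 20.1) = 0.3800
Before dose 4, 3 doses have been given (aged 1τ, 2τ, 3τ).
C_trough = C₀ × (r + r² + … + r^3) = C₀ × r(1−r^3)/(1−r)
        = 8.720 × 0.3800 × (1 − 0.05487) / (1 − 0.3800) = 5.051 mg/L

5.05 mg/L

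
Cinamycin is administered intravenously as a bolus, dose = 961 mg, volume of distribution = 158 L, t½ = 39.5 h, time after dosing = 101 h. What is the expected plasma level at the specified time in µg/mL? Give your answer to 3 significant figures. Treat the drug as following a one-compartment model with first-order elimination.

1.03 µg/mL

C₀ = Dose / Vd = 961.0 / 158 = 6.082 mg/L
k = ln2 / t½ = 0.693147 / 39.5 = 0.01755 h⁻¹
C = C₀ · e^(−k·t) = 6.082 × e^(−0.01755 × 101)
  = 6.082 × 0.1699 = 1.033 mg/L
(1.033 mg/L = 1.033 µg/mL)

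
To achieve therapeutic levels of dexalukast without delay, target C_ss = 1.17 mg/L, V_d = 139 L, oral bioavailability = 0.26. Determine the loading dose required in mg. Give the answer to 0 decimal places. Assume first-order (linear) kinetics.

626 mg

LD = Css × Vd / F = 1.17 × 139 / 0.26 = 625.5 mg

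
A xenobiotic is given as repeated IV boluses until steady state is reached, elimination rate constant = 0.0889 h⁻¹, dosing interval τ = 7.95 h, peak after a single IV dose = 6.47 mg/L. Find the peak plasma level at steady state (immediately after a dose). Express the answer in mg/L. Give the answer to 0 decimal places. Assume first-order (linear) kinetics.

e^(−kτ) = e^(−0.08890 × 7.95) = 0.4932
Accumulation ratio R = 1 / (1 − e^(−kτ)) = 1 / (1 − 0.4932) = 1.973
Steady-state peak = C₀ × R = 6.47 × 1.973 = 12.77 mg/L

13 mg/L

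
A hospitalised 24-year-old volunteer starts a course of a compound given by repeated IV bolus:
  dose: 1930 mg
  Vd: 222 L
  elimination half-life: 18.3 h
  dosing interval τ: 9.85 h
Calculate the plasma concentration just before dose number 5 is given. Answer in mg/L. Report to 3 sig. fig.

14.9 mg/L

C₀ per dose = Dose / Vd = 1930 / 222 = 8.694 mg/L
k = ln2 / t½ = 0.693147 / 18.3 = 0.03788 h⁻¹
Fraction remaining after one interval: r = e^(−kτ) = e^(−0.03788 × 9.85) = 0.6886
Before dose 5, 4 doses have been given (aged 1τ, 2τ, 3τ, 4τ).
C_trough = C₀ × (r + r² + … + r^4) = C₀ × r(1−r^4)/(1−r)
        = 8.694 × 0.6886 × (1 − 0.2248) / (1 − 0.6886) = 14.90 mg/L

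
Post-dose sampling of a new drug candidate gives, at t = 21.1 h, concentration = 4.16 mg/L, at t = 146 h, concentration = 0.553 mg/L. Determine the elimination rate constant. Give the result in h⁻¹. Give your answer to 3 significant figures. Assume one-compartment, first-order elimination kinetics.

k = ln(C₁/C₂) / (t₂ − t₁) = ln(4.16/0.553) / (146 − 21.1)
  = 2.018 / 124.9 = 0.01616 h⁻¹

0.0162 h⁻¹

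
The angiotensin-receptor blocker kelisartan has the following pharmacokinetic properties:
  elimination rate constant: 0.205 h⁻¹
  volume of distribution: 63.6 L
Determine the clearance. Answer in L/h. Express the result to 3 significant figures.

CL = k × Vd = 0.205 × 63.6 = 13.04 L/h

13.0 L/h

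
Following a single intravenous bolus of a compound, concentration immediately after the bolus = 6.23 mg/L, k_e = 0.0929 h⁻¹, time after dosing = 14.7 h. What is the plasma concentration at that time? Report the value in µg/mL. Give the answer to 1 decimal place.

C = C₀ · e^(−k·t) = 6.230 × e^(−0.09290 × 14.7)
  = 6.230 × 0.2552 = 1.590 mg/L
(1.590 mg/L = 1.590 µg/mL)

1.6 µg/mL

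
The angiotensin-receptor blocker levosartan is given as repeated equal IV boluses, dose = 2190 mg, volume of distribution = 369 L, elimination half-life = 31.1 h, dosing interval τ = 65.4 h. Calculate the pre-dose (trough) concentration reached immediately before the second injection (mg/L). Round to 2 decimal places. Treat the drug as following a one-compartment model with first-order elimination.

C₀ per dose = Dose / Vd = 2190 / 369 = 5.935 mg/L
k = ln2 / t½ = 0.693147 / 31.1 = 0.02229 h⁻¹
Fraction remaining after one interval: r = e^(−kτ) = e^(−0.02229 × 65.4) = 0.2328
Before dose 2, 1 dose has been given (aged 1τ).
C_trough = C₀ × r = 5.935 × 0.2328 = 1.382 mg/L

1.38 mg/L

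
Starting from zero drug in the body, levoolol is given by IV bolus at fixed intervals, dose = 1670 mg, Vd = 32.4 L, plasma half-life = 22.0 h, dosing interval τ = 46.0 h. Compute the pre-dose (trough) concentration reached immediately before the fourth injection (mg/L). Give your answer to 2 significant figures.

C₀ per dose = Dose / Vd = 1670 / 32.4 = 51.54 mg/L
k = ln2 / t½ = 0.693147 / 22.0 = 0.03151 h⁻¹
Fraction remaining after one interval: r = e^(−kτ) = e^(−0.03151 × 46.0) = 0.2347
Before dose 4, 3 doses have been given (aged 1τ, 2τ, 3τ).
C_trough = C₀ × (r + r² + … + r^3) = C₀ × r(1−r^3)/(1−r)
        = 51.54 × 0.2347 × (1 − 0.01293) / (1 − 0.2347) = 15.60 mg/L

16 mg/L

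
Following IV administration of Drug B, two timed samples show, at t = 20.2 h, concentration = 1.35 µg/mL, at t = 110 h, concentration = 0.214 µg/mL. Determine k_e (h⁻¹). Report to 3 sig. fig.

0.0205 h⁻¹

k = ln(C₁/C₂) / (t₂ − t₁) = ln(1.35/0.214) / (110 − 20.2)
  = 1.842 / 89.80 = 0.02051 h⁻¹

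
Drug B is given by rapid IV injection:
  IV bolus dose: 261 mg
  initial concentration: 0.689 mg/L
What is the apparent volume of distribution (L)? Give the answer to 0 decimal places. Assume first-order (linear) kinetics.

379 L

Vd = Dose / C₀ = 261.0 / 0.689 = 378.8 L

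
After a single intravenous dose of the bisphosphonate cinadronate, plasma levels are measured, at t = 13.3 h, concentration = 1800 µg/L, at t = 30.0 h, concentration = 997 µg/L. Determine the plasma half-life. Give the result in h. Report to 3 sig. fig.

k = ln(C₁/C₂) / (t₂ − t₁) = ln(1800/997) / (30.0 − 13.3)
  = 0.5908 / 16.70 = 0.03538 h⁻¹
t½ = ln2 / k = 0.693147 / 0.03538 = 19.59 h

19.6 h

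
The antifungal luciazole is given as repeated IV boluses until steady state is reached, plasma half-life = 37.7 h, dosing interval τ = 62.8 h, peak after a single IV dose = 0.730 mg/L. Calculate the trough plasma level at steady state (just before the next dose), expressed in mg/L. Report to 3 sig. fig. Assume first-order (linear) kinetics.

0.336 mg/L

k = ln2 / t½ = 0.693147 / 37.7 = 0.01839 h⁻¹
e^(−kτ) = e^(−0.01839 × 62.8) = 0.3151
Accumulation ratio R = 1 / (1 − e^(−kτ)) = 1 / (1 − 0.3151) = 1.460
Steady-state trough = C₀ × R × e^(−kτ) = 0.730 × 1.460 × 0.3151 = 0.3358 mg/L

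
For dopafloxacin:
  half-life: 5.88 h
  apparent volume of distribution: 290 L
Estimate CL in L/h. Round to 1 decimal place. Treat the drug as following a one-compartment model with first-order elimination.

34.2 L/h

k = ln2 / t½ = 0.693147 / 5.88 = 0.1179 h⁻¹
CL = k × Vd = 0.1179 × 290 = 34.19 L/h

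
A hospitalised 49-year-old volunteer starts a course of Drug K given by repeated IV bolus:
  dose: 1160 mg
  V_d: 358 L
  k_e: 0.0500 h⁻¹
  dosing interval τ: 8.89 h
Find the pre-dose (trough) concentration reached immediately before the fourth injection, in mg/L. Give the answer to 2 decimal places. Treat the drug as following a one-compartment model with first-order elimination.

4.26 mg/L

C₀ per dose = Dose / Vd = 1160 / 358 = 3.240 mg/L
Fraction remaining after one interval: r = e^(−kτ) = e^(−0.05000 × 8.89) = 0.6411
Before dose 4, 3 doses have been given (aged 1τ, 2τ, 3τ).
C_trough = C₀ × (r + r² + … + r^3) = C₀ × r(1−r^3)/(1−r)
        = 3.240 × 0.6411 × (1 − 0.2635) / (1 − 0.6411) = 4.263 mg/L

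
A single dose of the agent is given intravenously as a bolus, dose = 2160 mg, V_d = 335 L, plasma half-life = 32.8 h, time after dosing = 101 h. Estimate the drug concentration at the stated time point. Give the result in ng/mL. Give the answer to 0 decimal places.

763 ng/mL

C₀ = Dose / Vd = 2160 / 335 = 6.448 mg/L
k = ln2 / t½ = 0.693147 / 32.8 = 0.02113 h⁻¹
C = C₀ · e^(−k·t) = 6.448 × e^(−0.02113 × 101)
  = 6.448 × 0.1183 = 0.7628 mg/L
Convert: 0.7628 mg/L × 1000 = 762.8 ng/mL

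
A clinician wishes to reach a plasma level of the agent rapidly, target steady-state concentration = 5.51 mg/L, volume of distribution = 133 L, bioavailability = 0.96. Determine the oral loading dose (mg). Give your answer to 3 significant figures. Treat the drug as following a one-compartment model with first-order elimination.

763 mg

LD = Css × Vd / F = 5.51 × 133 / 0.96 = 763.4 mg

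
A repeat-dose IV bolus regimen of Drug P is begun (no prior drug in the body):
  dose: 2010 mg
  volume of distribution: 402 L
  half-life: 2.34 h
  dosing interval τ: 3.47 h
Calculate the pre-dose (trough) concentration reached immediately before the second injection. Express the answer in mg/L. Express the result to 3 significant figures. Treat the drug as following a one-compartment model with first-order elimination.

1.79 mg/L

C₀ per dose = Dose / Vd = 2010 / 402 = 5.000 mg/L
k = ln2 / t½ = 0.693147 / 2.34 = 0.2962 h⁻¹
Fraction remaining after one interval: r = e^(−kτ) = e^(−0.2962 × 3.47) = 0.3578
Before dose 2, 1 dose has been given (aged 1τ).
C_trough = C₀ × r = 5.000 × 0.3578 = 1.789 mg/L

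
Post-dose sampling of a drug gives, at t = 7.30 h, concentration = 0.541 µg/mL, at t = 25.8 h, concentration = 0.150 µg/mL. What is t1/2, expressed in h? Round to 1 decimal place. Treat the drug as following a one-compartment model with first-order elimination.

k = ln(C₁/C₂) / (t₂ − t₁) = ln(0.541/0.150) / (25.8 − 7.30)
  = 1.283 / 18.50 = 0.06935 h⁻¹
t½ = ln2 / k = 0.693147 / 0.06935 = 9.995 h

10.0 h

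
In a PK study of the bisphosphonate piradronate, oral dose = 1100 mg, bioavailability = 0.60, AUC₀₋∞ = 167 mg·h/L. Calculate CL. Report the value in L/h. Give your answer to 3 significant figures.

CL = F·Dose / AUC = 0.60 × 1100 / 167 = 3.952 L/h

3.95 L/h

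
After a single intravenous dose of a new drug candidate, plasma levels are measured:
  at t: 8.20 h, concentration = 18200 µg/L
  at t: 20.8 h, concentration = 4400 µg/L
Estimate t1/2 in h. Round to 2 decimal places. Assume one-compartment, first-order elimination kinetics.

6.15 h

k = ln(C₁/C₂) / (t₂ − t₁) = ln(18200/4400) / (20.8 − 8.20)
  = 1.420 / 12.60 = 0.1127 h⁻¹
t½ = ln2 / k = 0.693147 / 0.1127 = 6.150 h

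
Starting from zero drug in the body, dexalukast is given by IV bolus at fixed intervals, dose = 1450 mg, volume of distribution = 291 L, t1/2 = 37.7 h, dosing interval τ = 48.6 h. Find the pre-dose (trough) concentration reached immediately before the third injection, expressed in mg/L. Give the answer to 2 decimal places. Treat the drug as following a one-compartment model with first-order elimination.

2.87 mg/L

C₀ per dose = Dose / Vd = 1450 / 291 = 4.983 mg/L
k = ln2 / t½ = 0.693147 / 37.7 = 0.01839 h⁻¹
Fraction remaining after one interval: r = e^(−kτ) = e^(−0.01839 × 48.6) = 0.4091
Before dose 3, 2 doses have been given (aged 1τ, 2τ).
C_trough = C₀ × (r + r²) = 4.983 × (0.4091 + 0.1674) = 2.873 mg/L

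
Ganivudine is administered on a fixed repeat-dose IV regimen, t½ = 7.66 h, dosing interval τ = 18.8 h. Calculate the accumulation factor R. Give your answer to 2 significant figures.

k = ln2 / t½ = 0.693147 / 7.66 = 0.09049 h⁻¹
e^(−kτ) = e^(−0.09049 × 18.8) = 0.1825
Accumulation ratio R = 1 / (1 − e^(−kτ)) = 1 / (1 − 0.1825) = 1.223

1.2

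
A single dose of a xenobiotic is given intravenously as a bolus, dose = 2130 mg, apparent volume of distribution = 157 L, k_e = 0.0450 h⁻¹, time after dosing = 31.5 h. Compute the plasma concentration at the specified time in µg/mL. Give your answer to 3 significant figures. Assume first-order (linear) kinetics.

3.29 µg/mL

C₀ = Dose / Vd = 2130 / 157 = 13.57 mg/L
C = C₀ · e^(−k·t) = 13.57 × e^(−0.04500 × 31.5)
  = 13.57 × 0.2423 = 3.288 mg/L
(3.288 mg/L = 3.288 µg/mL)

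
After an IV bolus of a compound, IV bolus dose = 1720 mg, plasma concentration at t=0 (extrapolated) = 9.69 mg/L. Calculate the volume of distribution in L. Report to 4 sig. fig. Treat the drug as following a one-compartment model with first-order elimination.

177.5 L

Vd = Dose / C₀ = 1720 / 9.69 = 177.5 L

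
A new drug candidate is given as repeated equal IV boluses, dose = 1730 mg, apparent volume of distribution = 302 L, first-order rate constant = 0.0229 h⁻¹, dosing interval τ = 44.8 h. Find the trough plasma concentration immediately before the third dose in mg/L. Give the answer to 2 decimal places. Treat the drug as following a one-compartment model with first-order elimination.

2.79 mg/L

C₀ per dose = Dose / Vd = 1730 / 302 = 5.728 mg/L
Fraction remaining after one interval: r = e^(−kτ) = e^(−0.02290 × 44.8) = 0.3585
Before dose 3, 2 doses have been given (aged 1τ, 2τ).
C_trough = C₀ × (r + r²) = 5.728 × (0.3585 + 0.1285) = 2.790 mg/L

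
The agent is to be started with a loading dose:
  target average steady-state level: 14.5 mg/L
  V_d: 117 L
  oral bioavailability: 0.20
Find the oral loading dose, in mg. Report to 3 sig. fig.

8480 mg

LD = Css × Vd / F = 14.5 × 117 / 0.20 = 8483 mg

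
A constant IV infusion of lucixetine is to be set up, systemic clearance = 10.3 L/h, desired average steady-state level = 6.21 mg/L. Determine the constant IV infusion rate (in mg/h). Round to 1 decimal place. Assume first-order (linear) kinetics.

64.0 mg/h

At steady state, infusion rate R₀ = Css × CL = 6.21 × 10.30 = 63.96 mg/h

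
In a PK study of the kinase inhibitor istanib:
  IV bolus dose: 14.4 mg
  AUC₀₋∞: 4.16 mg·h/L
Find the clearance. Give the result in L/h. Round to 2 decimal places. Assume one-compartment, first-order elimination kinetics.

CL = Dose / AUC = 14.4 / 4.16 = 3.462 L/h

3.46 L/h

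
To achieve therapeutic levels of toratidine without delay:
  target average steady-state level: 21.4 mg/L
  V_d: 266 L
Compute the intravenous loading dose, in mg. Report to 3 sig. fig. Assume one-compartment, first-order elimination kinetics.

5690 mg

LD = Css × Vd = 21.4 × 266 = 5692 mg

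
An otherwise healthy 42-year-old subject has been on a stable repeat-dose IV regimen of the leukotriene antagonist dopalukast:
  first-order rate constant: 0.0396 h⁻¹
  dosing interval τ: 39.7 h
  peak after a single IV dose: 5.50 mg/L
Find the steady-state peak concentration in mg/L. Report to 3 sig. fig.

6.94 mg/L

e^(−kτ) = e^(−0.03960 × 39.7) = 0.2076
Accumulation ratio R = 1 / (1 − e^(−kτ)) = 1 / (1 − 0.2076) = 1.262
Steady-state peak = C₀ × R = 5.50 × 1.262 = 6.941 mg/L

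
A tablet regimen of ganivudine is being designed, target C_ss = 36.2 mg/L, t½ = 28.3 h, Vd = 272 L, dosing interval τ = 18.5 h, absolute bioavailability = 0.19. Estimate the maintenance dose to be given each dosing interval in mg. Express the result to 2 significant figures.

23000 mg

k = ln2 / t½ = 0.693147 / 28.3 = 0.02449 h⁻¹
CL = k × Vd = 0.02449 × 272 = 6.661 L/h
At steady state, F × (Dose/τ) = Css × CL.
Dose = Css × CL × τ / F = 36.2 × 6.661 × 18.5 / 0.19 = 23480 mg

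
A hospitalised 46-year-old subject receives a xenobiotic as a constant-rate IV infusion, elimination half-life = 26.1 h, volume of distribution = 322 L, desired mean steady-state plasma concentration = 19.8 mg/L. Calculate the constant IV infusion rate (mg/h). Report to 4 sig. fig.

k = ln2 / t½ = 0.693147 / 26.1 = 0.02656 h⁻¹
CL = k × Vd = 0.02656 × 322 = 8.552 L/h
At steady state, infusion rate R₀ = Css × CL = 19.8 × 8.552 = 169.3 mg/h

169.3 mg/h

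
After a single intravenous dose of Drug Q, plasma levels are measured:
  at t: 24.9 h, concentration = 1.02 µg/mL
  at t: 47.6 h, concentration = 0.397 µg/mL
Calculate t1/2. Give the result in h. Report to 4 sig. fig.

16.67 h

k = ln(C₁/C₂) / (t₂ − t₁) = ln(1.02/0.397) / (47.6 − 24.9)
  = 0.9436 / 22.70 = 0.04157 h⁻¹
t½ = ln2 / k = 0.693147 / 0.04157 = 16.67 h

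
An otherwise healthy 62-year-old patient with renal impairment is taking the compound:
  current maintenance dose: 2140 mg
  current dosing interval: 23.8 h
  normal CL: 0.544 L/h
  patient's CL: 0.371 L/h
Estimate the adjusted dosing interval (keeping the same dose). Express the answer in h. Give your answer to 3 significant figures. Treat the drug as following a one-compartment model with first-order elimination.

34.9 h

To keep the same average steady-state level, dosing rate must scale with clearance.
CL ratio = 0.371 / 0.544 = 0.6820
New interval (same dose) = 23.8 / 0.6820 = 34.90 h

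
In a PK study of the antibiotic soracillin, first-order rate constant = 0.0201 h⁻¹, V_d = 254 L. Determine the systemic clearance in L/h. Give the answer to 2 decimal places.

CL = k × Vd = 0.0201 × 254 = 5.105 L/h

5.11 L/h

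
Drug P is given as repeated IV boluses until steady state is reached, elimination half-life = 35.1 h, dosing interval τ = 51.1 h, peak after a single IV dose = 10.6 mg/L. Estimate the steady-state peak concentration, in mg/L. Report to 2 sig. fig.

k = ln2 / t½ = 0.693147 / 35.1 = 0.01975 h⁻¹
e^(−kτ) = e^(−0.01975 × 51.1) = 0.3645
Accumulation ratio R = 1 / (1 − e^(−kτ)) = 1 / (1 − 0.3645) = 1.574
Steady-state peak = C₀ × R = 10.6 × 1.574 = 16.68 mg/L

17 mg/L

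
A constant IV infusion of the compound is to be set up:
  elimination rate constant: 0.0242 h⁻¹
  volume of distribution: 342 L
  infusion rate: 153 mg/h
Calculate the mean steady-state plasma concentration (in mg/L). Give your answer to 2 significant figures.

18 mg/L

CL = k × Vd = 0.02420 × 342 = 8.276 L/h
At steady state Css = R₀ / CL = 153 / 8.276 = 18.49 mg/L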